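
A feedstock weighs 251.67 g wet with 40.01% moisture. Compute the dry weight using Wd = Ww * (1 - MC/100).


Wd = Ww * (1 - MC/100)
= 251.67 * (1 - 40.01/100)
= 150.9768 g

150.9768 g


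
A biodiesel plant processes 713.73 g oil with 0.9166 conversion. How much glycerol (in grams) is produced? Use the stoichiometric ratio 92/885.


glycerol = oil * conv * (92/885)
= 713.73 * 0.9166 * 92 / 885
= 68.0077 g

68.0077 g


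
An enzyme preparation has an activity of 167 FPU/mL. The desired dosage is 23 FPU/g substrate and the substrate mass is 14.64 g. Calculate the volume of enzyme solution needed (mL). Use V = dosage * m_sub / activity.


V = dosage * m_sub / activity
V = 23 * 14.64 / 167
V = 2.0163 mL

2.0163 mL


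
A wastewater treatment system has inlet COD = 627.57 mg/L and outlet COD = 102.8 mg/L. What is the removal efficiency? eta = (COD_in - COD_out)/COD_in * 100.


eta = (COD_in - COD_out) / COD_in * 100
= (627.57 - 102.8) / 627.57 * 100
= 83.6194%

83.6194%


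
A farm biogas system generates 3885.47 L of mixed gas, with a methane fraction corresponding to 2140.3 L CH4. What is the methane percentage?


CH4% = V_CH4 / V_total * 100
= 2140.3 / 3885.47 * 100
= 55.0847%

55.0847%


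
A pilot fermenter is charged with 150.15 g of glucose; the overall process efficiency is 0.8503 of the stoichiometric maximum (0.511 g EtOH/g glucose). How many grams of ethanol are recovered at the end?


Actual ethanol: m = 0.511 * 150.15 * 0.8503
m = 65.2407 g

65.2407 g


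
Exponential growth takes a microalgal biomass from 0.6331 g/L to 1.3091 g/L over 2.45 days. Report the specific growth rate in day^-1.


mu = ln(X2/X1) / dt
= ln(1.3091/0.6331) / 2.45
= 0.2965 per day

0.2965 per day


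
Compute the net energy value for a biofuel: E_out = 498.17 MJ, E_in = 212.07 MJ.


NEV = E_out - E_in
= 498.17 - 212.07
= 286.1000 MJ

286.1000 MJ


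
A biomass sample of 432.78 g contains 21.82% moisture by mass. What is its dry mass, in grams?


Wd = Ww * (1 - MC/100)
= 432.78 * (1 - 21.82/100)
= 338.3474 g

338.3474 g


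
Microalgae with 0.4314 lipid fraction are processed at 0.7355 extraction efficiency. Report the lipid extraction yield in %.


Y = lipid_content * extraction_eff * 100
= 0.4314 * 0.7355 * 100
= 31.7295%

31.7295%


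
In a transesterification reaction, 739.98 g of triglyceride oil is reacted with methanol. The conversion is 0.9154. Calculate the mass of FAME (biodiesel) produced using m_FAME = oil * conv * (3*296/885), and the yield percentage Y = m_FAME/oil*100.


m_FAME = oil * conv * (3 * 296 / 885) = oil * conv * (888/885)
= 739.98 * 0.9154 * 888 / 885
= 679.6739 g
Y = m_FAME / oil * 100 = conv * (888/885) * 100
= 0.9154 * 888 / 885 * 100
= 91.85%

679.6739 g FAME; Y = 91.85%


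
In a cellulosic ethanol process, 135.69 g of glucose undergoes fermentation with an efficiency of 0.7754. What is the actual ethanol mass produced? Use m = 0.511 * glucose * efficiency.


Actual ethanol: m = 0.511 * 135.69 * 0.7754
m = 53.7644 g

53.7644 g


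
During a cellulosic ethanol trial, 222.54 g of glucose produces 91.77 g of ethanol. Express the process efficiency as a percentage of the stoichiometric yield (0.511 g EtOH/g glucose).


Fermentation efficiency = (actual / (0.511 * glucose)) * 100
= (91.77 / (0.511 * 222.54)) * 100
= 80.6997%

80.6997%


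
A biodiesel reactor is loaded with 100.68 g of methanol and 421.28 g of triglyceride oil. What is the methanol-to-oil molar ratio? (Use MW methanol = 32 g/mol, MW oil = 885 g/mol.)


Molar ratio = n_MeOH / n_oil = (MeOH/32) / (oil/885) = (MeOH * 885) / (32 * oil)
= (100.68 * 885) / (32 * 421.28)
= 6.6095

6.6095


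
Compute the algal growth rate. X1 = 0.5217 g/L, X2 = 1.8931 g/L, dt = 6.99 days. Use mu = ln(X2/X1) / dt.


mu = ln(X2/X1) / dt
= ln(1.8931/0.5217) / 6.99
= 0.1844 per day

0.1844 per day


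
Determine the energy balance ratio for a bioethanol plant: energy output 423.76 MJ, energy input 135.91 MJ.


EROI = E_out / E_in
= 423.76 / 135.91
= 3.1179

3.1179


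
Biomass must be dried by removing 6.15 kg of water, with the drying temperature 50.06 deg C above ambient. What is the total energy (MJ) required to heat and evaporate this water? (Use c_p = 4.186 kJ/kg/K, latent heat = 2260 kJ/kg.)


E = m_water * (4.186 * dT + 2260) / 1000
= 6.15 * (4.186 * 50.06 + 2260) / 1000
= 15.1877 MJ

15.1877 MJ


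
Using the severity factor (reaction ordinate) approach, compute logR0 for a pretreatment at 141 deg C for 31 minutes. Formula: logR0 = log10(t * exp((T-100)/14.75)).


logR0 = log10(t * exp((T - 100) / 14.75))
= log10(31 * exp((141 - 100) / 14.75))
= 2.6986

2.6986


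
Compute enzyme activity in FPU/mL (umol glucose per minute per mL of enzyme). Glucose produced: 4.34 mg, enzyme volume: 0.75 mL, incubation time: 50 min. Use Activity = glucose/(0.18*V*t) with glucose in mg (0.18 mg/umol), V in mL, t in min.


Activity = glucose_mg / (0.18 mg/umol * V_mL * t_min)
= 4.34 / (0.18 * 0.75 * 50)
= 0.6430 FPU/mL

0.6430 FPU/mL


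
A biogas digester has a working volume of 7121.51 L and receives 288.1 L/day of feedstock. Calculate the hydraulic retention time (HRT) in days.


HRT = V / Q
= 7121.51 / 288.1
= 24.7189 days

24.7189 days


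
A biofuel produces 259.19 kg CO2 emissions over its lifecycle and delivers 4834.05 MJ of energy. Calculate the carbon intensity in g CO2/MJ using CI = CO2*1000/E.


CI = CO2 * 1000 / E
= 259.19 * 1000 / 4834.05
= 53.6176 g CO2/MJ

53.6176 g CO2/MJ


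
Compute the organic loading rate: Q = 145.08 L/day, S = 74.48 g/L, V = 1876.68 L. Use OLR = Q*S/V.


OLR = Q * S / V
= 145.08 * 74.48 / 1876.68
= 5.7578 g/L/day

5.7578 g/L/day


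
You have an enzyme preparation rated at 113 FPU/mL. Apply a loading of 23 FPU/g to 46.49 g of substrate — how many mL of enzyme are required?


V = dosage * m_sub / activity
V = 23 * 46.49 / 113
V = 9.4626 mL

9.4626 mL


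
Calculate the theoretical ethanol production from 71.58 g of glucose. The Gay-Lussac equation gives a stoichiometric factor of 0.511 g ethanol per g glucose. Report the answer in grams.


Theoretical ethanol yield: m_EtOH = 0.511 * m_glucose
m_EtOH = 0.511 * 71.58 = 36.5774 g

36.5774 g


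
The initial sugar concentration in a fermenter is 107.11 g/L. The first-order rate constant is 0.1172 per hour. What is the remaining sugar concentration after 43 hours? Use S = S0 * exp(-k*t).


S = S0 * exp(-k * t)
S = 107.11 * exp(-0.1172 * 43)
S = 0.6937 g/L

0.6937 g/L


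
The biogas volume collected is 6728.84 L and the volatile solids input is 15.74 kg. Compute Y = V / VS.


Y = V / VS
= 6728.84 / 15.74
= 427.4994 L/kg VS

427.4994 L/kg VS


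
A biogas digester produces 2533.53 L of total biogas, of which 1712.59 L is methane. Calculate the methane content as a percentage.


CH4% = V_CH4 / V_total * 100
= 1712.59 / 2533.53 * 100
= 67.5970%

67.5970%


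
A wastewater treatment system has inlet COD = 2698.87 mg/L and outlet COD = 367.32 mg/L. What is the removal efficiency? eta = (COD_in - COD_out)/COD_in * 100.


eta = (COD_in - COD_out) / COD_in * 100
= (2698.87 - 367.32) / 2698.87 * 100
= 86.3899%

86.3899%


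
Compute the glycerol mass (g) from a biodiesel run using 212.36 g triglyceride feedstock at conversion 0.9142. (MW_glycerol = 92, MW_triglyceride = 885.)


glycerol = oil * conv * (92/885)
= 212.36 * 0.9142 * 92 / 885
= 20.1817 g

20.1817 g


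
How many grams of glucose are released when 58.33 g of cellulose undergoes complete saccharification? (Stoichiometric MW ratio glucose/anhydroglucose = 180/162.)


glucose = cellulose * 180/162
= 58.33 * 180/162
= 64.8111 g

64.8111 g


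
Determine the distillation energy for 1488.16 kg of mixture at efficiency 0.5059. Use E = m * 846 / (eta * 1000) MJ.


E = m * 846 / (eta * 1000)
= 1488.16 * 846 / (0.5059 * 1000)
= 2488.6012 MJ

2488.6012 MJ


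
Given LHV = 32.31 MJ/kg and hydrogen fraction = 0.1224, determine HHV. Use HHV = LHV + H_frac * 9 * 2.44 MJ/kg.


HHV = LHV + H_frac * 9 * 2.44
= 32.31 + 0.1224 * 9 * 2.44
= 34.9979 MJ/kg

34.9979 MJ/kg


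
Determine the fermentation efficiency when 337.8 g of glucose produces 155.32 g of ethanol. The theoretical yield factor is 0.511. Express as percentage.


Fermentation efficiency = (actual / (0.511 * glucose)) * 100
= (155.32 / (0.511 * 337.8)) * 100
= 89.9802%

89.9802%


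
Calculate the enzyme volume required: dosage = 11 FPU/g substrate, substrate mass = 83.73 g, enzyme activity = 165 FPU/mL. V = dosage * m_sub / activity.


V = dosage * m_sub / activity
V = 11 * 83.73 / 165
V = 5.5820 mL

5.5820 mL


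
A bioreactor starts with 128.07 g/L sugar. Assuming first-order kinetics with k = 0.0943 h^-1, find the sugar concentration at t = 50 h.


S = S0 * exp(-k * t)
S = 128.07 * exp(-0.0943 * 50)
S = 1.1475 g/L

1.1475 g/L


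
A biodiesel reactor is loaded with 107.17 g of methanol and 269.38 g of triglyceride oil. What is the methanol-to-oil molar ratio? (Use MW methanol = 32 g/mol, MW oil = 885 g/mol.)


Molar ratio = n_MeOH / n_oil = (MeOH/32) / (oil/885) = (MeOH * 885) / (32 * oil)
= (107.17 * 885) / (32 * 269.38)
= 11.0027

11.0027


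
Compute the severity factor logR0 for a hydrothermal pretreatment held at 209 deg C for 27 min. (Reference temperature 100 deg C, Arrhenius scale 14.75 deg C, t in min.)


logR0 = log10(t * exp((T - 100) / 14.75))
= log10(27 * exp((209 - 100) / 14.75))
= 4.6407

4.6407


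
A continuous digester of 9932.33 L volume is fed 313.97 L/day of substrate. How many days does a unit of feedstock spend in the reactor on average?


HRT = V / Q
= 9932.33 / 313.97
= 31.6346 days

31.6346 days


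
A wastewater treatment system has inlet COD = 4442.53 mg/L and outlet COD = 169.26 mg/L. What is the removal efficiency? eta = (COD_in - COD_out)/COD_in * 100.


eta = (COD_in - COD_out) / COD_in * 100
= (4442.53 - 169.26) / 4442.53 * 100
= 96.1900%

96.1900%


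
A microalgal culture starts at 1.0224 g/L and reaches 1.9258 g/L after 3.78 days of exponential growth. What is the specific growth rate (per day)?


mu = ln(X2/X1) / dt
= ln(1.9258/1.0224) / 3.78
= 0.1675 per day

0.1675 per day


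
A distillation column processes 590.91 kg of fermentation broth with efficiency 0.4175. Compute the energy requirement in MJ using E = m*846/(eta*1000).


E = m * 846 / (eta * 1000)
= 590.91 * 846 / (0.4175 * 1000)
= 1197.3889 MJ

1197.3889 MJ


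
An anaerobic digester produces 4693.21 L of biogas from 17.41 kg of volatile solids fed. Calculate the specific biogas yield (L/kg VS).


Y = V / VS
= 4693.21 / 17.41
= 269.5698 L/kg VS

269.5698 L/kg VS


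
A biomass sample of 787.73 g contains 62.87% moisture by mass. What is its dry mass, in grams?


Wd = Ww * (1 - MC/100)
= 787.73 * (1 - 62.87/100)
= 292.4841 g

292.4841 g


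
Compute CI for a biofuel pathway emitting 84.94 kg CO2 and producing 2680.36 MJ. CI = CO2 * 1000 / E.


CI = CO2 * 1000 / E
= 84.94 * 1000 / 2680.36
= 31.6898 g CO2/MJ

31.6898 g CO2/MJ


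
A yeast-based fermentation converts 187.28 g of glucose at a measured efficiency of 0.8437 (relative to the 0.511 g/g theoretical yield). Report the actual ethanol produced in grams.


Actual ethanol: m = 0.511 * 187.28 * 0.8437
m = 80.7422 g

80.7422 g


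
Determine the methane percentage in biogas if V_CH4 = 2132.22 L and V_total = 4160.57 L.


CH4% = V_CH4 / V_total * 100
= 2132.22 / 4160.57 * 100
= 51.2483%

51.2483%


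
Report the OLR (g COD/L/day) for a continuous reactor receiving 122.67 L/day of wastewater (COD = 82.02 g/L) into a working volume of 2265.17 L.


OLR = Q * S / V
= 122.67 * 82.02 / 2265.17
= 4.4418 g/L/day

4.4418 g/L/day


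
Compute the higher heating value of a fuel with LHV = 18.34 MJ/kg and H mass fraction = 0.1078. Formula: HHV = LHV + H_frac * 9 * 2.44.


HHV = LHV + H_frac * 9 * 2.44
= 18.34 + 0.1078 * 9 * 2.44
= 20.7073 MJ/kg

20.7073 MJ/kg


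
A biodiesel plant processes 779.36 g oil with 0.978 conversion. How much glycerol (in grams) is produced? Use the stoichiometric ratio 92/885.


glycerol = oil * conv * (92/885)
= 779.36 * 0.978 * 92 / 885
= 79.2358 g

79.2358 g


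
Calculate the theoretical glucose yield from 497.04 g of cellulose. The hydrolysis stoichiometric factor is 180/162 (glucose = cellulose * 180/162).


glucose = cellulose * 180/162
= 497.04 * 180/162
= 552.2667 g

552.2667 g


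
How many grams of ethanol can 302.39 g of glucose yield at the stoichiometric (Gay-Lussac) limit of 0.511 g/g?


Theoretical ethanol yield: m_EtOH = 0.511 * m_glucose
m_EtOH = 0.511 * 302.39 = 154.5213 g

154.5213 g


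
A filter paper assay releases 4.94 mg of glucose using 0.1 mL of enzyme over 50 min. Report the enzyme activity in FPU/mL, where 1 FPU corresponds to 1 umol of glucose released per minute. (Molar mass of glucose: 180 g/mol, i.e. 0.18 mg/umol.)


Activity = glucose_mg / (0.18 mg/umol * V_mL * t_min)
= 4.94 / (0.18 * 0.1 * 50)
= 5.4889 FPU/mL

5.4889 FPU/mL


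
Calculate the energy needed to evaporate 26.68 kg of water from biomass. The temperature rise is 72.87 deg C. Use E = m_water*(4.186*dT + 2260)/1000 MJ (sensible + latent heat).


E = m_water * (4.186 * dT + 2260) / 1000
= 26.68 * (4.186 * 72.87 + 2260) / 1000
= 68.4351 MJ

68.4351 MJ


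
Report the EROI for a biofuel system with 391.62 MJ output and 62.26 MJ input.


EROI = E_out / E_in
= 391.62 / 62.26
= 6.2901

6.2901


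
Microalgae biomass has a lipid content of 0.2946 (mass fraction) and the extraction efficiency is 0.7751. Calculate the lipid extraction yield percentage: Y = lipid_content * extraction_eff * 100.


Y = lipid_content * extraction_eff * 100
= 0.2946 * 0.7751 * 100
= 22.8344%

22.8344%


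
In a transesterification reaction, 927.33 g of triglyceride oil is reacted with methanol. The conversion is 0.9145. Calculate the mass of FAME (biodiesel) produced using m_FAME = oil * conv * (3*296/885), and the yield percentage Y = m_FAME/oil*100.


m_FAME = oil * conv * (3 * 296 / 885) = oil * conv * (888/885)
= 927.33 * 0.9145 * 888 / 885
= 850.9180 g
Y = m_FAME / oil * 100 = conv * (888/885) * 100
= 0.9145 * 888 / 885 * 100
= 91.76%

850.9180 g FAME; Y = 91.76%


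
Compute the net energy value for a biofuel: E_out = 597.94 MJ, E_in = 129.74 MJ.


NEV = E_out - E_in
= 597.94 - 129.74
= 468.2000 MJ

468.2000 MJ


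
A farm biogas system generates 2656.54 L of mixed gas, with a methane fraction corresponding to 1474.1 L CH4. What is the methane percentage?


CH4% = V_CH4 / V_total * 100
= 1474.1 / 2656.54 * 100
= 55.4895%

55.4895%


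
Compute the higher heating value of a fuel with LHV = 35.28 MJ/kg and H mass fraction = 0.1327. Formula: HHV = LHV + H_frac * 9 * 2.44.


HHV = LHV + H_frac * 9 * 2.44
= 35.28 + 0.1327 * 9 * 2.44
= 38.1941 MJ/kg

38.1941 MJ/kg


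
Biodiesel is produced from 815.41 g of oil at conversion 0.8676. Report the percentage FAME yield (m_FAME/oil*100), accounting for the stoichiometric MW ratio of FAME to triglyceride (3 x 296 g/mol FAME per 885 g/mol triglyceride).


m_FAME = oil * conv * (3 * 296 / 885) = oil * conv * (888/885)
= 815.41 * 0.8676 * 888 / 885
= 709.8479 g
Y = m_FAME / oil * 100 = conv * (888/885) * 100
= 0.8676 * 888 / 885 * 100
= 87.05%

87.05%


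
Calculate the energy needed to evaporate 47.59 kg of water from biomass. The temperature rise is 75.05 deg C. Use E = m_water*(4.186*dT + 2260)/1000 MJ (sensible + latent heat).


E = m_water * (4.186 * dT + 2260) / 1000
= 47.59 * (4.186 * 75.05 + 2260) / 1000
= 122.5042 MJ

122.5042 MJ


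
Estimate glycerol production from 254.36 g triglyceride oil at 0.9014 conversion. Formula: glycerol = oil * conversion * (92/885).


glycerol = oil * conv * (92/885)
= 254.36 * 0.9014 * 92 / 885
= 23.8348 g

23.8348 g


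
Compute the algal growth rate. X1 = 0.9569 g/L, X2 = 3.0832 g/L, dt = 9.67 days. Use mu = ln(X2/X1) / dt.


mu = ln(X2/X1) / dt
= ln(3.0832/0.9569) / 9.67
= 0.1210 per day

0.1210 per day


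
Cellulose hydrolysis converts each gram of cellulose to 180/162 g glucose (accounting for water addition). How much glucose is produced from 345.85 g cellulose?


glucose = cellulose * 180/162
= 345.85 * 180/162
= 384.2778 g

384.2778 g


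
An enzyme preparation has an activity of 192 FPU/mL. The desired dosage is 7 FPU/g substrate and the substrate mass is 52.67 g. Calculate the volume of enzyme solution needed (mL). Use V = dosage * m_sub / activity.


V = dosage * m_sub / activity
V = 7 * 52.67 / 192
V = 1.9203 mL

1.9203 mL


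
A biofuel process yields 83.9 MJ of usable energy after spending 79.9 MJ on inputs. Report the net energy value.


NEV = E_out - E_in
= 83.9 - 79.9
= 4.0000 MJ

4.0000 MJ


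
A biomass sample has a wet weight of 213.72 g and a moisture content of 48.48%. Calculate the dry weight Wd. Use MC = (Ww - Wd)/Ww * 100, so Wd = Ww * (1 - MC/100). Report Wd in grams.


Wd = Ww * (1 - MC/100)
= 213.72 * (1 - 48.48/100)
= 110.1085 g

110.1085 g


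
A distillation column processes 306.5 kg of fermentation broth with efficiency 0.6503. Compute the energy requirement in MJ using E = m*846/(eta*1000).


E = m * 846 / (eta * 1000)
= 306.5 * 846 / (0.6503 * 1000)
= 398.7375 MJ

398.7375 MJ


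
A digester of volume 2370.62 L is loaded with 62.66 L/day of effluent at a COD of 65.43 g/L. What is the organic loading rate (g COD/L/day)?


OLR = Q * S / V
= 62.66 * 65.43 / 2370.62
= 1.7294 g/L/day

1.7294 g/L/day


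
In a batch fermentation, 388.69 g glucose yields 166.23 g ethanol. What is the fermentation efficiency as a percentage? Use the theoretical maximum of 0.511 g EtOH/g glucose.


Fermentation efficiency = (actual / (0.511 * glucose)) * 100
= (166.23 / (0.511 * 388.69)) * 100
= 83.6922%

83.6922%


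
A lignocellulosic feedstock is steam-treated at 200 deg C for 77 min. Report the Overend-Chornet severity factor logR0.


logR0 = log10(t * exp((T - 100) / 14.75))
= log10(77 * exp((200 - 100) / 14.75))
= 4.8309

4.8309


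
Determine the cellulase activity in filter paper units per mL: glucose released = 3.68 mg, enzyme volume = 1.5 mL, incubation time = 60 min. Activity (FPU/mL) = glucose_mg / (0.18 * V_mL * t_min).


Activity = glucose_mg / (0.18 mg/umol * V_mL * t_min)
= 3.68 / (0.18 * 1.5 * 60)
= 0.2272 FPU/mL

0.2272 FPU/mL


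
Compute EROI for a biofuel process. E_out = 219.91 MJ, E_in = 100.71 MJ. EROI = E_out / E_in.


EROI = E_out / E_in
= 219.91 / 100.71
= 2.1836

2.1836


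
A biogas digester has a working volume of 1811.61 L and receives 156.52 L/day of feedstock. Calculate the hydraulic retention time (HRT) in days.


HRT = V / Q
= 1811.61 / 156.52
= 11.5743 days

11.5743 days


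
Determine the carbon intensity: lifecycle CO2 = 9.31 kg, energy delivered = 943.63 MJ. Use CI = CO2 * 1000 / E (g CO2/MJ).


CI = CO2 * 1000 / E
= 9.31 * 1000 / 943.63
= 9.8662 g CO2/MJ

9.8662 g CO2/MJ


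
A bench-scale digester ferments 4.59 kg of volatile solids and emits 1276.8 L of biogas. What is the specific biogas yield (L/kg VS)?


Y = V / VS
= 1276.8 / 4.59
= 278.1699 L/kg VS

278.1699 L/kg VS


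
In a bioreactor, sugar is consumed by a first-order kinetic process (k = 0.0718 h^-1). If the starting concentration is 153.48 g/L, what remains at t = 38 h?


S = S0 * exp(-k * t)
S = 153.48 * exp(-0.0718 * 38)
S = 10.0259 g/L

10.0259 g/L


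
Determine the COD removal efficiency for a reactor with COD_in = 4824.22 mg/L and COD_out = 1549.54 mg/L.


eta = (COD_in - COD_out) / COD_in * 100
= (4824.22 - 1549.54) / 4824.22 * 100
= 67.8800%

67.8800%


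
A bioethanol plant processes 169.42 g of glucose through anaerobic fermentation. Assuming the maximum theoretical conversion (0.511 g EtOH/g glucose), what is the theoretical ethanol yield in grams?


Theoretical ethanol yield: m_EtOH = 0.511 * m_glucose
m_EtOH = 0.511 * 169.42 = 86.5736 g

86.5736 g


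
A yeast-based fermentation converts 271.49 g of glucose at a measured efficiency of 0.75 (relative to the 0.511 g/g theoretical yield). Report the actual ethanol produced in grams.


Actual ethanol: m = 0.511 * 271.49 * 0.75
m = 104.0485 g

104.0485 g


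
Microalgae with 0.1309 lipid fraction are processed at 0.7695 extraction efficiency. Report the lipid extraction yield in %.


Y = lipid_content * extraction_eff * 100
= 0.1309 * 0.7695 * 100
= 10.0728%

10.0728%


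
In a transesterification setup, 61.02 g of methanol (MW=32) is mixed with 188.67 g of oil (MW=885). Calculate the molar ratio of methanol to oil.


Molar ratio = n_MeOH / n_oil = (MeOH/32) / (oil/885) = (MeOH * 885) / (32 * oil)
= (61.02 * 885) / (32 * 188.67)
= 8.9446

8.9446


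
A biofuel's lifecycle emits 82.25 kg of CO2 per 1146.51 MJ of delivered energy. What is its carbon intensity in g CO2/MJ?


CI = CO2 * 1000 / E
= 82.25 * 1000 / 1146.51
= 71.7395 g CO2/MJ

71.7395 g CO2/MJ


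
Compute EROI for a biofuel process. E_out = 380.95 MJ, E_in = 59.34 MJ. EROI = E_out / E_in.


EROI = E_out / E_in
= 380.95 / 59.34
= 6.4198

6.4198


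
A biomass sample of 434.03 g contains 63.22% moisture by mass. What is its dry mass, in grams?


Wd = Ww * (1 - MC/100)
= 434.03 * (1 - 63.22/100)
= 159.6362 g

159.6362 g


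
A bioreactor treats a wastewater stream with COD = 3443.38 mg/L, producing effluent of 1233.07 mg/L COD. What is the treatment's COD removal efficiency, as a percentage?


eta = (COD_in - COD_out) / COD_in * 100
= (3443.38 - 1233.07) / 3443.38 * 100
= 64.1901%

64.1901%


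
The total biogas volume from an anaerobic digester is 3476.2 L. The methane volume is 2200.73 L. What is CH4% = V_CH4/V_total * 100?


CH4% = V_CH4 / V_total * 100
= 2200.73 / 3476.2 * 100
= 63.3085%

63.3085%


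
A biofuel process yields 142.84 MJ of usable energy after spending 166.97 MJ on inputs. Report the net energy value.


NEV = E_out - E_in
= 142.84 - 166.97
= -24.1300 MJ

-24.1300 MJ


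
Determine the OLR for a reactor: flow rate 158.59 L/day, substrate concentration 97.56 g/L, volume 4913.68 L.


OLR = Q * S / V
= 158.59 * 97.56 / 4913.68
= 3.1488 g/L/day

3.1488 g/L/day


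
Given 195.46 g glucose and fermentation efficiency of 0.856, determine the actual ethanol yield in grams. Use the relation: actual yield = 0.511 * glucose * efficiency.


Actual ethanol: m = 0.511 * 195.46 * 0.856
m = 85.4973 g

85.4973 g


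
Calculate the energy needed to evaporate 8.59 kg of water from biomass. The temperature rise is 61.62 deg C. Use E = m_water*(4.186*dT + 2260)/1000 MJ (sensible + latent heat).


E = m_water * (4.186 * dT + 2260) / 1000
= 8.59 * (4.186 * 61.62 + 2260) / 1000
= 21.6291 MJ

21.6291 MJ


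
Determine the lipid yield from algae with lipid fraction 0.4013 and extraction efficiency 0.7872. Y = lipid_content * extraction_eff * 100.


Y = lipid_content * extraction_eff * 100
= 0.4013 * 0.7872 * 100
= 31.5903%

31.5903%


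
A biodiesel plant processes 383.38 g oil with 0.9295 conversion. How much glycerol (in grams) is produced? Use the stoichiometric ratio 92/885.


glycerol = oil * conv * (92/885)
= 383.38 * 0.9295 * 92 / 885
= 37.0445 g

37.0445 g


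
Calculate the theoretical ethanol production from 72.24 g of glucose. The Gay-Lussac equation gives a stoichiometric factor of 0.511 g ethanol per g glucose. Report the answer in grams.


Theoretical ethanol yield: m_EtOH = 0.511 * m_glucose
m_EtOH = 0.511 * 72.24 = 36.9146 g

36.9146 g


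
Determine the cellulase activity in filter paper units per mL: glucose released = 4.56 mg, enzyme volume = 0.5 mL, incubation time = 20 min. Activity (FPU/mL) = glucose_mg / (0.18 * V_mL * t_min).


Activity = glucose_mg / (0.18 mg/umol * V_mL * t_min)
= 4.56 / (0.18 * 0.5 * 20)
= 2.5333 FPU/mL

2.5333 FPU/mL


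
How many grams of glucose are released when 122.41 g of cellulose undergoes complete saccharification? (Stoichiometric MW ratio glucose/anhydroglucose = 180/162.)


glucose = cellulose * 180/162
= 122.41 * 180/162
= 136.0111 g

136.0111 g


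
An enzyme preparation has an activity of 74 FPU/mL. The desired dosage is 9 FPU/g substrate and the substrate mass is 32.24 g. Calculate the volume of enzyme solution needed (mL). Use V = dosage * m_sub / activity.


V = dosage * m_sub / activity
V = 9 * 32.24 / 74
V = 3.9211 mL

3.9211 mL


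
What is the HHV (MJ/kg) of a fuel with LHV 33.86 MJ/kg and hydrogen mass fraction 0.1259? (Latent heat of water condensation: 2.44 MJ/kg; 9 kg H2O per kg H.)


HHV = LHV + H_frac * 9 * 2.44
= 33.86 + 0.1259 * 9 * 2.44
= 36.6248 MJ/kg

36.6248 MJ/kg


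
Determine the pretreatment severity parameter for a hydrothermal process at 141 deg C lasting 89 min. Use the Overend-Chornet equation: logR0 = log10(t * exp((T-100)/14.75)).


logR0 = log10(t * exp((T - 100) / 14.75))
= log10(89 * exp((141 - 100) / 14.75))
= 3.1566

3.1566


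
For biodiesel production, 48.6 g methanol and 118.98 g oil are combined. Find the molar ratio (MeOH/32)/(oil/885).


Molar ratio = n_MeOH / n_oil = (MeOH/32) / (oil/885) = (MeOH * 885) / (32 * oil)
= (48.6 * 885) / (32 * 118.98)
= 11.2968

11.2968


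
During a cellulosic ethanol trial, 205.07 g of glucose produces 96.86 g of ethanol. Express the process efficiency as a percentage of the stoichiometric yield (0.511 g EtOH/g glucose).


Fermentation efficiency = (actual / (0.511 * glucose)) * 100
= (96.86 / (0.511 * 205.07)) * 100
= 92.4318%

92.4318%


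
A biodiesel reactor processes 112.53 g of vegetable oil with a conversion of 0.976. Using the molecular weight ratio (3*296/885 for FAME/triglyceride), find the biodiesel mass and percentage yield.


m_FAME = oil * conv * (3 * 296 / 885) = oil * conv * (888/885)
= 112.53 * 0.976 * 888 / 885
= 110.2016 g
Y = m_FAME / oil * 100 = conv * (888/885) * 100
= 0.976 * 888 / 885 * 100
= 97.93%

110.2016 g FAME; Y = 97.93%


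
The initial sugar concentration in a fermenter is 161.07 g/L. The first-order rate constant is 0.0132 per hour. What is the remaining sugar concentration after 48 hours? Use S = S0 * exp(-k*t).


S = S0 * exp(-k * t)
S = 161.07 * exp(-0.0132 * 48)
S = 85.4763 g/L

85.4763 g/L


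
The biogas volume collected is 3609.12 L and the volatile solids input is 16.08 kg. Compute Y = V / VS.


Y = V / VS
= 3609.12 / 16.08
= 224.4478 L/kg VS

224.4478 L/kg VS


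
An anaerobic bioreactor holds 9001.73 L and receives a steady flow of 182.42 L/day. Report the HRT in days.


HRT = V / Q
= 9001.73 / 182.42
= 49.3462 days

49.3462 days


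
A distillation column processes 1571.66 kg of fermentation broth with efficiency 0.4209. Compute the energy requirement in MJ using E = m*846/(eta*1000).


E = m * 846 / (eta * 1000)
= 1571.66 * 846 / (0.4209 * 1000)
= 3159.0030 MJ

3159.0030 MJ


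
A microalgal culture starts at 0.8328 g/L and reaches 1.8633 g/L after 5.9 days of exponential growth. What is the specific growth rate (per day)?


mu = ln(X2/X1) / dt
= ln(1.8633/0.8328) / 5.9
= 0.1365 per day

0.1365 per day


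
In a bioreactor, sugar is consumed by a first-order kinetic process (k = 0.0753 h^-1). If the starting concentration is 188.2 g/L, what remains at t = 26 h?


S = S0 * exp(-k * t)
S = 188.2 * exp(-0.0753 * 26)
S = 26.5679 g/L

26.5679 g/L


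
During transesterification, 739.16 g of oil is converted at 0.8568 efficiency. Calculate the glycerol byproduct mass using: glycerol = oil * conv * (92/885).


glycerol = oil * conv * (92/885)
= 739.16 * 0.8568 * 92 / 885
= 65.8359 g

65.8359 g


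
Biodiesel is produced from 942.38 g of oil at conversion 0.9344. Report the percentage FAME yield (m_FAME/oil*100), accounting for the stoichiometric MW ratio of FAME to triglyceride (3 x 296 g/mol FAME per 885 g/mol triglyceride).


m_FAME = oil * conv * (3 * 296 / 885) = oil * conv * (888/885)
= 942.38 * 0.9344 * 888 / 885
= 883.5448 g
Y = m_FAME / oil * 100 = conv * (888/885) * 100
= 0.9344 * 888 / 885 * 100
= 93.76%

93.76%


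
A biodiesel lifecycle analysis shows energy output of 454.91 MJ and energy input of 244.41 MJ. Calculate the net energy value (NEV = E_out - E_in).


NEV = E_out - E_in
= 454.91 - 244.41
= 210.5000 MJ

210.5000 MJ


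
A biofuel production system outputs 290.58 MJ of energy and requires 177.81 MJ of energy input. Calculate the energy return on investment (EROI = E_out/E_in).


EROI = E_out / E_in
= 290.58 / 177.81
= 1.6342

1.6342


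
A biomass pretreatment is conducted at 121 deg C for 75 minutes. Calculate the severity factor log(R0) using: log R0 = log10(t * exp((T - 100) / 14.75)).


logR0 = log10(t * exp((T - 100) / 14.75))
= log10(75 * exp((121 - 100) / 14.75))
= 2.4934

2.4934


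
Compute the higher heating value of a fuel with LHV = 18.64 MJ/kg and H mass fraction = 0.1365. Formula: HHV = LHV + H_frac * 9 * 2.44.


HHV = LHV + H_frac * 9 * 2.44
= 18.64 + 0.1365 * 9 * 2.44
= 21.6375 MJ/kg

21.6375 MJ/kg


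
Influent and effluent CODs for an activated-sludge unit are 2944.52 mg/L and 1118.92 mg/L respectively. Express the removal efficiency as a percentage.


eta = (COD_in - COD_out) / COD_in * 100
= (2944.52 - 1118.92) / 2944.52 * 100
= 61.9999%

61.9999%


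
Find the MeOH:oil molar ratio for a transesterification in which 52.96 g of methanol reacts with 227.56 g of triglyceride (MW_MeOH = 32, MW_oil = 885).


Molar ratio = n_MeOH / n_oil = (MeOH/32) / (oil/885) = (MeOH * 885) / (32 * oil)
= (52.96 * 885) / (32 * 227.56)
= 6.4364

6.4364


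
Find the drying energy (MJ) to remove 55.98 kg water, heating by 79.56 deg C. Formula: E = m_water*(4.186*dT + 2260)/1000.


E = m_water * (4.186 * dT + 2260) / 1000
= 55.98 * (4.186 * 79.56 + 2260) / 1000
= 145.1583 MJ

145.1583 MJ


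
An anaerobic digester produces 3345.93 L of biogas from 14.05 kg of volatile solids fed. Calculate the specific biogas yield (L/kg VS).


Y = V / VS
= 3345.93 / 14.05
= 238.1445 L/kg VS

238.1445 L/kg VS


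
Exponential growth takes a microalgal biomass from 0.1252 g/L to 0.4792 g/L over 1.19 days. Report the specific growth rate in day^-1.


mu = ln(X2/X1) / dt
= ln(0.4792/0.1252) / 1.19
= 1.1279 per day

1.1279 per day


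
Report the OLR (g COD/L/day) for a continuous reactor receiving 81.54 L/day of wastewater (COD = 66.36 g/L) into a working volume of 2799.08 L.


OLR = Q * S / V
= 81.54 * 66.36 / 2799.08
= 1.9331 g/L/day

1.9331 g/L/day


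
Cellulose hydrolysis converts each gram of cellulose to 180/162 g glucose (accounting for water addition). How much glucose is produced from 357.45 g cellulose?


glucose = cellulose * 180/162
= 357.45 * 180/162
= 397.1667 g

397.1667 g


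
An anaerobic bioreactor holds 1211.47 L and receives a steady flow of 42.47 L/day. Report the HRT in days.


HRT = V / Q
= 1211.47 / 42.47
= 28.5253 days

28.5253 days


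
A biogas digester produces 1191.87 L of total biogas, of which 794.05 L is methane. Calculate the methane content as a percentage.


CH4% = V_CH4 / V_total * 100
= 794.05 / 1191.87 * 100
= 66.6222%

66.6222%


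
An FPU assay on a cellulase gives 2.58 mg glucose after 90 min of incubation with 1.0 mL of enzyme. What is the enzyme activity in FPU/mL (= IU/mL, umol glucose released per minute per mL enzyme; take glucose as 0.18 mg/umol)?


Activity = glucose_mg / (0.18 mg/umol * V_mL * t_min)
= 2.58 / (0.18 * 1.0 * 90)
= 0.1593 FPU/mL

0.1593 FPU/mL


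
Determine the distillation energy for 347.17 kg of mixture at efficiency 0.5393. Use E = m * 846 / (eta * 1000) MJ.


E = m * 846 / (eta * 1000)
= 347.17 * 846 / (0.5393 * 1000)
= 544.6056 MJ

544.6056 MJ


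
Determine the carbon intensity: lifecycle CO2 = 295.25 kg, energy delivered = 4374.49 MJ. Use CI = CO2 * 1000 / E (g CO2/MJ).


CI = CO2 * 1000 / E
= 295.25 * 1000 / 4374.49
= 67.4936 g CO2/MJ

67.4936 g CO2/MJ


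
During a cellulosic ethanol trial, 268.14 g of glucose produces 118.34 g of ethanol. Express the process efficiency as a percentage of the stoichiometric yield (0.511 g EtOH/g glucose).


Fermentation efficiency = (actual / (0.511 * glucose)) * 100
= (118.34 / (0.511 * 268.14)) * 100
= 86.3672%

86.3672%


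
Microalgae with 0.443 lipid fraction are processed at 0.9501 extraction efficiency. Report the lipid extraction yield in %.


Y = lipid_content * extraction_eff * 100
= 0.443 * 0.9501 * 100
= 42.0894%

42.0894%


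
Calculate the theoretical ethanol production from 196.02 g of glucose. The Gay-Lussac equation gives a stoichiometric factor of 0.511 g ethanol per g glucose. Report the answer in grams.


Theoretical ethanol yield: m_EtOH = 0.511 * m_glucose
m_EtOH = 0.511 * 196.02 = 100.1662 g

100.1662 g


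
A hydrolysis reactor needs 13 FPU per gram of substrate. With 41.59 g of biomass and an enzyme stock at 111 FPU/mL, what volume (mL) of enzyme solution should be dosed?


V = dosage * m_sub / activity
V = 13 * 41.59 / 111
V = 4.8709 mL

4.8709 mL


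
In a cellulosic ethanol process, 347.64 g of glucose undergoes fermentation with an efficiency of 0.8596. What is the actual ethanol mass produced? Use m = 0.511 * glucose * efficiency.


Actual ethanol: m = 0.511 * 347.64 * 0.8596
m = 152.7028 g

152.7028 g


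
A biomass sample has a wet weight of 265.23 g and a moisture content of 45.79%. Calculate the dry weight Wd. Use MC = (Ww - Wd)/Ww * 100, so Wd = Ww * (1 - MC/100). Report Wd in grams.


Wd = Ww * (1 - MC/100)
= 265.23 * (1 - 45.79/100)
= 143.7812 g

143.7812 g


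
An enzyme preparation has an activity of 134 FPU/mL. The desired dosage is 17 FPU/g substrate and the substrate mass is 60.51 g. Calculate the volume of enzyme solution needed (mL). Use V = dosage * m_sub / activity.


V = dosage * m_sub / activity
V = 17 * 60.51 / 134
V = 7.6766 mL

7.6766 mL


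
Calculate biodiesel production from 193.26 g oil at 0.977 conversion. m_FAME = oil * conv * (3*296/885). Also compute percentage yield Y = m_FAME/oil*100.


m_FAME = oil * conv * (3 * 296 / 885) = oil * conv * (888/885)
= 193.26 * 0.977 * 888 / 885
= 189.4551 g
Y = m_FAME / oil * 100 = conv * (888/885) * 100
= 0.977 * 888 / 885 * 100
= 98.03%

189.4551 g FAME; Y = 98.03%


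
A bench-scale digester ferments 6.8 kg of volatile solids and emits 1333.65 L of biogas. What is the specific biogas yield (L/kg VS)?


Y = V / VS
= 1333.65 / 6.8
= 196.1250 L/kg VS

196.1250 L/kg VS


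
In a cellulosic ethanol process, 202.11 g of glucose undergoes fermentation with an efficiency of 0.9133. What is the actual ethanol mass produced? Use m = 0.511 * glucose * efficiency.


Actual ethanol: m = 0.511 * 202.11 * 0.9133
m = 94.3240 g

94.3240 g


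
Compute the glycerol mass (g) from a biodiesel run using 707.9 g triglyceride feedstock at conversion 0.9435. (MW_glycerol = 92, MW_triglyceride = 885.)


glycerol = oil * conv * (92/885)
= 707.9 * 0.9435 * 92 / 885
= 69.4318 g

69.4318 g


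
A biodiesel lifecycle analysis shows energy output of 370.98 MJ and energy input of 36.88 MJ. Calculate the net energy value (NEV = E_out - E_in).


NEV = E_out - E_in
= 370.98 - 36.88
= 334.1000 MJ

334.1000 MJ


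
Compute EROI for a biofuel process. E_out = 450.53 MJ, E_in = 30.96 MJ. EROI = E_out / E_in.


EROI = E_out / E_in
= 450.53 / 30.96
= 14.5520

14.5520


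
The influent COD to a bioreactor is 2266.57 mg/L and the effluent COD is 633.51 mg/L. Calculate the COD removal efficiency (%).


eta = (COD_in - COD_out) / COD_in * 100
= (2266.57 - 633.51) / 2266.57 * 100
= 72.0498%

72.0498%


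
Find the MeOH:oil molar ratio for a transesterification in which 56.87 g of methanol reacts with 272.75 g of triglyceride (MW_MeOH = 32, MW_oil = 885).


Molar ratio = n_MeOH / n_oil = (MeOH/32) / (oil/885) = (MeOH * 885) / (32 * oil)
= (56.87 * 885) / (32 * 272.75)
= 5.7665

5.7665


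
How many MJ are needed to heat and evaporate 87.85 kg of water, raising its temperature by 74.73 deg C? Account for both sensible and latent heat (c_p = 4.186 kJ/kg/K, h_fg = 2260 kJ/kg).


E = m_water * (4.186 * dT + 2260) / 1000
= 87.85 * (4.186 * 74.73 + 2260) / 1000
= 226.0222 MJ

226.0222 MJ


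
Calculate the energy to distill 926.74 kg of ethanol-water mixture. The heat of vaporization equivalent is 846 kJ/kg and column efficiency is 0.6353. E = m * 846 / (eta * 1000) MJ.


E = m * 846 / (eta * 1000)
= 926.74 * 846 / (0.6353 * 1000)
= 1234.0973 MJ

1234.0973 MJ


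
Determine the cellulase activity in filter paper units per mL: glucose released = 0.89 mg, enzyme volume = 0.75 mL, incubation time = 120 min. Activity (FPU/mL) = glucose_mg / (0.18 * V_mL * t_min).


Activity = glucose_mg / (0.18 mg/umol * V_mL * t_min)
= 0.89 / (0.18 * 0.75 * 120)
= 0.0549 FPU/mL

0.0549 FPU/mL


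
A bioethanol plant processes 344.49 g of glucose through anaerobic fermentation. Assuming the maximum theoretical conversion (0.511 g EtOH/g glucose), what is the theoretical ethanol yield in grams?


Theoretical ethanol yield: m_EtOH = 0.511 * m_glucose
m_EtOH = 0.511 * 344.49 = 176.0344 g

176.0344 g


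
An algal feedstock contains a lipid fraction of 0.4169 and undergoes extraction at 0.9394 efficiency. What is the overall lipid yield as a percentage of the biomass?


Y = lipid_content * extraction_eff * 100
= 0.4169 * 0.9394 * 100
= 39.1636%

39.1636%


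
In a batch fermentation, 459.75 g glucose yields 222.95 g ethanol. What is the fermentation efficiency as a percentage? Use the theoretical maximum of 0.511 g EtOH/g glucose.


Fermentation efficiency = (actual / (0.511 * glucose)) * 100
= (222.95 / (0.511 * 459.75)) * 100
= 94.8997%

94.8997%


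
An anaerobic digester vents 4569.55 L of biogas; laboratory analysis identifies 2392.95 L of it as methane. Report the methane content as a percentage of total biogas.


CH4% = V_CH4 / V_total * 100
= 2392.95 / 4569.55 * 100
= 52.3673%

52.3673%


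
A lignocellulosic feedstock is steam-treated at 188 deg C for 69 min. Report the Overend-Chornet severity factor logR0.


logR0 = log10(t * exp((T - 100) / 14.75))
= log10(69 * exp((188 - 100) / 14.75))
= 4.4299

4.4299


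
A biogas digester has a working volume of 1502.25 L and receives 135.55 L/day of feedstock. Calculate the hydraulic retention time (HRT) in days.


HRT = V / Q
= 1502.25 / 135.55
= 11.0826 days

11.0826 days


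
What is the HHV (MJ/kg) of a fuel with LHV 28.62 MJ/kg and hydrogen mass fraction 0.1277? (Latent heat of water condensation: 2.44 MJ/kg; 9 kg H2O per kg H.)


HHV = LHV + H_frac * 9 * 2.44
= 28.62 + 0.1277 * 9 * 2.44
= 31.4243 MJ/kg

31.4243 MJ/kg


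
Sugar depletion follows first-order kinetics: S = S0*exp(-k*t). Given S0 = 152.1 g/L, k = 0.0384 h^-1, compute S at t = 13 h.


S = S0 * exp(-k * t)
S = 152.1 * exp(-0.0384 * 13)
S = 92.3271 g/L

92.3271 g/L


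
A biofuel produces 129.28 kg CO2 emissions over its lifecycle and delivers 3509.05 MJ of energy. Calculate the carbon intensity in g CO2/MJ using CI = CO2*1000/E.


CI = CO2 * 1000 / E
= 129.28 * 1000 / 3509.05
= 36.8419 g CO2/MJ

36.8419 g CO2/MJ


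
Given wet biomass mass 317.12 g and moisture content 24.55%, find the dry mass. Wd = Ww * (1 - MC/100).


Wd = Ww * (1 - MC/100)
= 317.12 * (1 - 24.55/100)
= 239.2670 g

239.2670 g


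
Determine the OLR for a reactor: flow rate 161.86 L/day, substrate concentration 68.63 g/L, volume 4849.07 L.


OLR = Q * S / V
= 161.86 * 68.63 / 4849.07
= 2.2908 g/L/day

2.2908 g/L/day


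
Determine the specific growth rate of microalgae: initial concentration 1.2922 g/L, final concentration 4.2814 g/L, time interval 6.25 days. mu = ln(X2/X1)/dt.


mu = ln(X2/X1) / dt
= ln(4.2814/1.2922) / 6.25
= 0.1917 per day

0.1917 per day
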